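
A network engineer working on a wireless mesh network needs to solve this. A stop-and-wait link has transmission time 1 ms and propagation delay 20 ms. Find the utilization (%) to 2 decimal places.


Given: Ttrans = 1 ms, Tprop = 20 ms
RTT = 2 * Tprop = 2 * 20 = 40 ms
U = Ttrans / (Ttrans + RTT)
U = 1 / (1 + 40)
U = 1 / 41 = 0.02439
U% = 2.44%

2.44


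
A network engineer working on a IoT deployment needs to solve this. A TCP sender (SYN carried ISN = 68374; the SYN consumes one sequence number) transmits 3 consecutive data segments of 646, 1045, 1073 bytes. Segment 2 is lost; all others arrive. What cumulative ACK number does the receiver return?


SYN uses sequence number 68374; first data byte = ISN + 1 = 68375.
Segment 1: SEQ = 68375, len = 646 B, covers [68375, 69020]
Segment 2: SEQ = 69021, len = 1045 B, covers [69021, 70065] [LOST]
Segment 3: SEQ = 70066, len = 1073 B, covers [70066, 71138]
In-order data received: bytes [68375, 69020] (segments 1..1).
Segment 2 missing -> gap begins at byte 69021; later segments buffered out of order.
Cumulative ACK = next expected in-order byte = 68375 + 646 = 69021

69021


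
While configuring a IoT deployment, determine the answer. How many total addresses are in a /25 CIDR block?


Given: CIDR prefix /25
Host bits = 32 - 25 = 7
Total addresses = 2^7 = 128

128


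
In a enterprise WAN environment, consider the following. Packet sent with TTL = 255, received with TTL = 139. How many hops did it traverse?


Given: initial TTL = 255, received TTL = 139
Hops = initial TTL - received TTL
Hops = 255 - 139 = 116

116


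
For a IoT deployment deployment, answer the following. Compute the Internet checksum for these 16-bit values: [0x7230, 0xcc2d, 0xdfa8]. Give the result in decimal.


Given words: [0x7230, 0xcc2d, 0xdfa8]
Step 1: Sum all words
Raw sum = 29232 + 52269 + 57256 = 138757
Step 2: Fold carry: (7685 + 2) = 7687
One's complement = ~7687 & 0xFFFF = 57848

57848


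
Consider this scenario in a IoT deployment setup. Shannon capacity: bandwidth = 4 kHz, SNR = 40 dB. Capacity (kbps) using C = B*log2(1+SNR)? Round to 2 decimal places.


Given: B = 4 kHz, SNR = 40 dB
SNR linear = 10^(40/10) = 10000
1 + SNR = 10001
log2(10001) = 13.2878566418
C = 4 * 1000 * 13.2878566418 = 53151.4266 bps
C = 53.151427 kbps -> 53.15 kbps (2 dp)

53.15


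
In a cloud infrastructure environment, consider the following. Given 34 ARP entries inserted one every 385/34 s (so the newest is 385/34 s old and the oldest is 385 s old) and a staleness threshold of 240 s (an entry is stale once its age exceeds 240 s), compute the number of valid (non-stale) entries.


Ages are k * 385/34 s for k = 1..34 (spacing = 11.3235 s).
Entry k is valid iff k * 385/34 <= 240 iff k <= 34 * 240 / 385 = 21.1948
n_valid = floor(21.1948) = 21
(n_stale = 34 - 21 = 13)

21


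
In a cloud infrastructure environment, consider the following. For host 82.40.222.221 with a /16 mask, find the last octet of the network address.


Given: IP = 82.40.222.221, prefix = /16
Subnet mask = 255.255.0.0
Last octet of IP: 221
Last octet of mask: 0
Network last octet = 221 AND 0 = 0

0


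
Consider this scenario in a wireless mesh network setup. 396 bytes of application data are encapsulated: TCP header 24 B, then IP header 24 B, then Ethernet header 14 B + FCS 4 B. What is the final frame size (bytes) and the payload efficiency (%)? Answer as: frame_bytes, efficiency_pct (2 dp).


TCP segment = 396 + 24 = 420 B
IP packet = 420 + 24 = 444 B
Ethernet frame = 444 + 14 + 4 = 462 B
Efficiency = app / frame = 396 / 462 = 0.857143 = 85.7143% -> 85.71% (2 dp)

462, 85.71


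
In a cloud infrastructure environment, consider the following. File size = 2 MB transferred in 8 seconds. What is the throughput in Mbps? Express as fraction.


Given: file = 2 MB, time = 8 s
File in Mb = 2 * 8 = 16 Mb
Throughput = 16 / 8 Mbps
Throughput = 2 Mbps

2


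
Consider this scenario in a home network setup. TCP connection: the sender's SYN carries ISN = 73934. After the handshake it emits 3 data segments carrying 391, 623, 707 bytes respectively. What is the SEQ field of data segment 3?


The SYN occupies sequence number ISN = 73934, so the first data byte is ISN + 1 = 73935.
SEQ of data segment i = (ISN + 1) + sum of payload sizes of segments 1..i-1.
Segment 1: SEQ = 73935, payload = 391 bytes
Segment 2: SEQ = 74326, payload = 623 bytes
Segment 3: SEQ = 74949, payload = 707 bytes
SEQ of segment 3 = 73935 + 391 + 623 = 74949

74949


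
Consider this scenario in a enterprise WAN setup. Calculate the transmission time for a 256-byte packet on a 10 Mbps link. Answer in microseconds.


Given: packet = 256 bytes, bandwidth = 10 Mbps
Packet in bits = 256 * 8 = 2048 bits
Bandwidth = 10 * 10^6 = 10000000 bps
Time = 2048 / 10000000 seconds
Time in us = 2048 * 10^6 / 10000000 = 204.8

204.8


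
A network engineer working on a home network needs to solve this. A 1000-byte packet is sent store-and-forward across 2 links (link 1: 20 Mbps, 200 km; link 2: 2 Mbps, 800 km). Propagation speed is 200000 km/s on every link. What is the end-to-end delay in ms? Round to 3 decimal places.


Packet = 1000 bytes = 8000 bits. Store-and-forward: sum (t_trans + t_prop) per link.
Link 1: t_trans = 8000/(20*10^6) s = 0.4000 ms; t_prop = 200/200000 s = 1.0000 ms; subtotal = 1.4000 ms
Link 2: t_trans = 8000/(2*10^6) s = 4.0000 ms; t_prop = 800/200000 s = 4.0000 ms; subtotal = 8.0000 ms
End-to-end = 1.4000 + 8.0000 = 9.4000 ms -> 9.400 ms (3 dp)

9.400


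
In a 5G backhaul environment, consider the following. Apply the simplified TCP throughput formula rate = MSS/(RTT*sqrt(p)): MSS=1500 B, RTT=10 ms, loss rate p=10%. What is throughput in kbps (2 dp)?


Given: MSS = 1500 bytes, RTT = 10 ms, loss = 10%
RTT in seconds = 10 / 1000 = 0.01
Loss rate = 10% = 0.1
sqrt(loss) = sqrt(0.1) = 0.316227766017
Throughput (bytes/s) = 1500 / (0.01 * 0.316227766017) = 474341.6490
Throughput (kbps) = 474341.6490 * 8 / 1000 = 3794.733192 -> 3794.73 kbps (2 dp)

3794.73


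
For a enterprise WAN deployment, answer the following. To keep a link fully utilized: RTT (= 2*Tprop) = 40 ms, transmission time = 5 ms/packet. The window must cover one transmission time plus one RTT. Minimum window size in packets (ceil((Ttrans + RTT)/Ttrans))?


Given: Ttrans = 5 ms, RTT = 40 ms (= 2 * Tprop, Tprop = 20 ms)
Time until first ACK returns = Ttrans + RTT = 5 + 40 = 45 ms
Need W * Ttrans >= Ttrans + RTT  ->  W >= (Ttrans + RTT) / Ttrans
(Ttrans + RTT) / Ttrans = 45 / 5 = 9
W_min = ceil(9) = 9

9


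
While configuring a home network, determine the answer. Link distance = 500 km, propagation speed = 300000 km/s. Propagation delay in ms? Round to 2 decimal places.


Given: distance = 500 km, speed = 300000 km/s
Delay = distance / speed = 500 / 300000 seconds
Delay in ms = 500 * 1000 / 300000
Delay = 1.6667 ms
Rounded to 2 dp = 1.67 ms

1.67


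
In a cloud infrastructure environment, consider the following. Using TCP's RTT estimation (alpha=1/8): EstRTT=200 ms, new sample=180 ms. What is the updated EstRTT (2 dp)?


Given: EstRTT = 200 ms, SampleRTT = 180 ms, alpha = 1/8
New EstRTT = (1 - alpha) * EstRTT + alpha * SampleRTT
(7/8) * 200 = 175
(1/8) * 180 = 22.5
New EstRTT = 175 + 22.5 = 197.5 ms -> 197.50 ms (2 dp)

197.50


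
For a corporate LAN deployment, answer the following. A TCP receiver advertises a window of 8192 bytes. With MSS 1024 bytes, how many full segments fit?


Given: RWND = 8192 bytes, MSS = 1024 bytes
Full segments = floor(RWND / MSS)
Full segments = floor(8192 / 1024)
Full segments = floor(8.0) = 8

8


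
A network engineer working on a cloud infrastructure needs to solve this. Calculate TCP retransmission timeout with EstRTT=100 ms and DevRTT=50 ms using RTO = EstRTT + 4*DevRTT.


Given: EstRTT = 100 ms, DevRTT = 50 ms
Timeout = EstRTT + 4 * DevRTT
4 * DevRTT = 4 * 50 = 200
Timeout = 100 + 200 = 300 ms

300


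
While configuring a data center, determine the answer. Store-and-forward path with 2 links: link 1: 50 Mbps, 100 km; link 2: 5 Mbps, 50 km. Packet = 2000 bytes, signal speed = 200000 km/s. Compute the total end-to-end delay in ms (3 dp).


Packet = 2000 bytes = 16000 bits. Store-and-forward: sum (t_trans + t_prop) per link.
Link 1: t_trans = 16000/(50*10^6) s = 0.3200 ms; t_prop = 100/200000 s = 0.5000 ms; subtotal = 0.8200 ms
Link 2: t_trans = 16000/(5*10^6) s = 3.2000 ms; t_prop = 50/200000 s = 0.2500 ms; subtotal = 3.4500 ms
End-to-end = 0.8200 + 3.4500 = 4.2700 ms -> 4.270 ms (3 dp)

4.270


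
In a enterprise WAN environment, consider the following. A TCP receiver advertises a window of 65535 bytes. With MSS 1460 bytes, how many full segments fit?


Given: RWND = 65535 bytes, MSS = 1460 bytes
Full segments = floor(RWND / MSS)
Full segments = floor(65535 / 1460)
Full segments = floor(44.887) = 44

44


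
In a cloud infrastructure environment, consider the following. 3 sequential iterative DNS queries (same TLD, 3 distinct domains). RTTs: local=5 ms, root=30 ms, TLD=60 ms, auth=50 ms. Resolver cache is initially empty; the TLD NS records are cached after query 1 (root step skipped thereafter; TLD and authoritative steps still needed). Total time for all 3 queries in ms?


Lookup 1 (cold cache): local + root + TLD + auth = 5 + 30 + 60 + 50 = 145 ms
Lookups 2..3 (TLD NS cached -> skip root; new domain -> still ask TLD and auth): local + TLD + auth = 5 + 60 + 50 = 115 ms each
Remaining 2 lookups: 2 * 115 = 230 ms
Total = 145 + 230 = 375 ms

375


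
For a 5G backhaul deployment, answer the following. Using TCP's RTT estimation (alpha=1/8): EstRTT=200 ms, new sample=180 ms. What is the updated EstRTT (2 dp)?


Given: EstRTT = 200 ms, SampleRTT = 180 ms, alpha = 1/8
New EstRTT = (1 - alpha) * EstRTT + alpha * SampleRTT
(7/8) * 200 = 175
(1/8) * 180 = 22.5
New EstRTT = 175 + 22.5 = 197.5 ms -> 197.50 ms (2 dp)

197.50


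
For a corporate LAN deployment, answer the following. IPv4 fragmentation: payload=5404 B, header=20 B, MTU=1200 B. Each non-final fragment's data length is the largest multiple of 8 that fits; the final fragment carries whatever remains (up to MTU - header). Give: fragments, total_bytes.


Max data per non-final fragment = floor((MTU - header)/8)*8 = floor((1200 - 20)/8)*8 = floor(1180/8)*8 = 1176 B
Final fragment needs no 8-byte alignment: it can carry up to MTU - header = 1180 B
Non-final fragments needed = ceil((payload - 1180) / 1176) = ceil(4224/1176) = ceil(3.5918) = 4
Number of fragments = 4 + 1 = 5
Fragment sizes (data): 4 * 1176 B + 700 B (last, 700 <= 1180 OK)
Total bytes sent = payload + n_frags * header = 5404 + 5*20 = 5404 + 100 = 5504 B

5, 5504


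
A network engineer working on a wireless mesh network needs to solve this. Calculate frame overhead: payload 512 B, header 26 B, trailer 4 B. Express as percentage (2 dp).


Given: payload = 512 B, header = 26 B, trailer = 4 B
Overhead bytes = header + trailer = 26 + 4 = 30
Total frame = payload + overhead = 512 + 30 = 542
Overhead % = 30 / 542 * 100 = 5.5351% -> 5.54% (2 dp)

5.54


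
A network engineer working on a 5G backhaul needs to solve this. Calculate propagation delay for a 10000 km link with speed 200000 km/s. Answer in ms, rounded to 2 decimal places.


Given: distance = 10000 km, speed = 200000 km/s
Delay = distance / speed = 10000 / 200000 seconds
Delay in ms = 10000 * 1000 / 200000
Delay = 50.0000 ms
Rounded to 2 dp = 50.00 ms

50.00


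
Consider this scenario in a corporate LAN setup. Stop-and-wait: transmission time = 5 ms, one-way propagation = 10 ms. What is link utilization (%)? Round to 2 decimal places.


Given: Ttrans = 5 ms, Tprop = 10 ms
RTT = 2 * Tprop = 2 * 10 = 20 ms
U = Ttrans / (Ttrans + RTT)
U = 5 / (5 + 20)
U = 5 / 25 = 0.2
U% = 20.00%

20.00


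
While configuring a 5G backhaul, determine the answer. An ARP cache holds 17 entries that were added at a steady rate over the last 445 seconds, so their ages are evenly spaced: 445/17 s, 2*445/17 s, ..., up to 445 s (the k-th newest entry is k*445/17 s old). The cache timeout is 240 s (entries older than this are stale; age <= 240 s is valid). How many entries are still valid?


Ages are k * 445/17 s for k = 1..17 (spacing = 26.1765 s).
Entry k is valid iff k * 445/17 <= 240 iff k <= 17 * 240 / 445 = 9.1685
n_valid = floor(9.1685) = 9
(n_stale = 17 - 9 = 8)

9


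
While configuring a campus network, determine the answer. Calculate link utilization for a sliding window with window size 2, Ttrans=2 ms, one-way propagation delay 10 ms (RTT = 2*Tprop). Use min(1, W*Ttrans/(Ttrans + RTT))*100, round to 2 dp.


Given: W = 2, Ttrans = 2 ms, RTT = 20 ms (= 2 * Tprop, Tprop = 10 ms)
Cycle time = Ttrans + RTT = 2 + 20 = 22 ms (first packet sent until its ACK returns)
W * Ttrans = 2 * 2 = 4 ms of sending per cycle
W * Ttrans / (Ttrans + RTT) = 4 / 22 = 0.181818
U = min(1, 0.181818) = 0.181818
U% = 18.18%

18.18


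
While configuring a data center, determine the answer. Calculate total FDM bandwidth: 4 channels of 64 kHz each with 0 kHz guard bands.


Given: 4 channels, 64 kHz each, guard = 0 kHz
Channel bandwidth = 4 * 64 = 256 kHz
Guard bands = 3 gaps * 0 kHz = 0 kHz
Total = 256 + 0 = 256 kHz

256


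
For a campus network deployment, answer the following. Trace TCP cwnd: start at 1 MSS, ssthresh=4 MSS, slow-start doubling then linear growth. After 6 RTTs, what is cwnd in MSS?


RTT 0: cwnd = 1 MSS (initial)
RTT 1: cwnd = 2 MSS (slow start, doubled)
RTT 2: cwnd = 4 MSS (slow start, doubled)
RTT 3: cwnd = 5 MSS (congestion avoidance, +1)
RTT 4: cwnd = 6 MSS (congestion avoidance, +1)
RTT 5: cwnd = 7 MSS (congestion avoidance, +1)
RTT 6: cwnd = 8 MSS (congestion avoidance, +1)

8


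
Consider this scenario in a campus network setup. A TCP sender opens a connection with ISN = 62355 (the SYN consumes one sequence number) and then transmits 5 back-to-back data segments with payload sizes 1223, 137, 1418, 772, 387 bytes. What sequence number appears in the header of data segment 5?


The SYN occupies sequence number ISN = 62355, so the first data byte is ISN + 1 = 62356.
SEQ of data segment i = (ISN + 1) + sum of payload sizes of segments 1..i-1.
Segment 1: SEQ = 62356, payload = 1223 bytes
Segment 2: SEQ = 63579, payload = 137 bytes
Segment 3: SEQ = 63716, payload = 1418 bytes
Segment 4: SEQ = 65134, payload = 772 bytes
Segment 5: SEQ = 65906, payload = 387 bytes
SEQ of segment 5 = 62356 + 1223 + 137 + 1418 + 772 = 65906

65906


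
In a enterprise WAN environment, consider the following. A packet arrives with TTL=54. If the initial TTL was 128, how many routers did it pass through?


Given: initial TTL = 128, received TTL = 54
Hops = initial TTL - received TTL
Hops = 128 - 54 = 74

74


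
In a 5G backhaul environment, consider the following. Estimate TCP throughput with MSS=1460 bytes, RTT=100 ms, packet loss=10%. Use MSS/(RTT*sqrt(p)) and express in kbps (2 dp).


Given: MSS = 1460 bytes, RTT = 100 ms, loss = 10%
RTT in seconds = 100 / 1000 = 0.1
Loss rate = 10% = 0.1
sqrt(loss) = sqrt(0.1) = 0.316227766017
Throughput (bytes/s) = 1460 / (0.1 * 0.316227766017) = 46169.2538
Throughput (kbps) = 46169.2538 * 8 / 1000 = 369.354031 -> 369.35 kbps (2 dp)

369.35


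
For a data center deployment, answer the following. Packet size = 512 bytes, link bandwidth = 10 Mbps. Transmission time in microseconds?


Given: packet = 512 bytes, bandwidth = 10 Mbps
Packet in bits = 512 * 8 = 4096 bits
Bandwidth = 10 * 10^6 = 10000000 bps
Time = 4096 / 10000000 seconds
Time in us = 4096 * 10^6 / 10000000 = 409.6

409.6


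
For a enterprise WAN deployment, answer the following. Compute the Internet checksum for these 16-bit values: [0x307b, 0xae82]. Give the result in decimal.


Given words: [0x307b, 0xae82]
Step 1: Sum all words
Raw sum = 12411 + 44674 = 57085
One's complement = ~57085 & 0xFFFF = 8450

8450


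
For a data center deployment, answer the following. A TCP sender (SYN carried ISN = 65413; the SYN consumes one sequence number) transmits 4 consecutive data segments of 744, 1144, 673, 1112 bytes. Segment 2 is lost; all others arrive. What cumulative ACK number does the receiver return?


SYN uses sequence number 65413; first data byte = ISN + 1 = 65414.
Segment 1: SEQ = 65414, len = 744 B, covers [65414, 66157]
Segment 2: SEQ = 66158, len = 1144 B, covers [66158, 67301] [LOST]
Segment 3: SEQ = 67302, len = 673 B, covers [67302, 67974]
Segment 4: SEQ = 67975, len = 1112 B, covers [67975, 69086]
In-order data received: bytes [65414, 66157] (segments 1..1).
Segment 2 missing -> gap begins at byte 66158; later segments buffered out of order.
Cumulative ACK = next expected in-order byte = 65414 + 744 = 66158

66158


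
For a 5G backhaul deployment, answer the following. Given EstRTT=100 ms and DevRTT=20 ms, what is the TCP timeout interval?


Given: EstRTT = 100 ms, DevRTT = 20 ms
Timeout = EstRTT + 4 * DevRTT
4 * DevRTT = 4 * 20 = 80
Timeout = 100 + 80 = 180 ms

180


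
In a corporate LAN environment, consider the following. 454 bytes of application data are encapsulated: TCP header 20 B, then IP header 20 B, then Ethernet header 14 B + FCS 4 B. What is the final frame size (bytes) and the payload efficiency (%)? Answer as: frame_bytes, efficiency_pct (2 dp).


TCP segment = 454 + 20 = 474 B
IP packet = 474 + 20 = 494 B
Ethernet frame = 494 + 14 + 4 = 512 B
Efficiency = app / frame = 454 / 512 = 0.886719 = 88.6719% -> 88.67% (2 dp)

512, 88.67


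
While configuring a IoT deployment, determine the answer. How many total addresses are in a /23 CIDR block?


Given: CIDR prefix /23
Host bits = 32 - 23 = 9
Total addresses = 2^9 = 512

512


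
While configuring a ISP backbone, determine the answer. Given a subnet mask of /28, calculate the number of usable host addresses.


Given: subnet mask /28
Host bits = 32 - 28 = 4
Total addresses = 2^4 = 16
Usable hosts = 16 - 2 (network + broadcast) = 14

14


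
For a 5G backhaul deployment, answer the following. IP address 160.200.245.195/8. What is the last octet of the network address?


Given: IP = 160.200.245.195, prefix = /8
Subnet mask = 255.0.0.0
Last octet of IP: 195
Last octet of mask: 0
Network last octet = 195 AND 0 = 0

0


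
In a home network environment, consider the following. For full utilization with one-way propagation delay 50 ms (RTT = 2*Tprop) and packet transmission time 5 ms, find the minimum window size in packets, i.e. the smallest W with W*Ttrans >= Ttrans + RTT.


Given: Ttrans = 5 ms, RTT = 100 ms (= 2 * Tprop, Tprop = 50 ms)
Time until first ACK returns = Ttrans + RTT = 5 + 100 = 105 ms
Need W * Ttrans >= Ttrans + RTT  ->  W >= (Ttrans + RTT) / Ttrans
(Ttrans + RTT) / Ttrans = 105 / 5 = 21
W_min = ceil(21) = 21

21


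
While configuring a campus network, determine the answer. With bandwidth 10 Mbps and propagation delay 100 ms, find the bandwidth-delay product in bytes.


Given: bandwidth = 10 Mbps, delay = 100 ms
BDP in bits = 10 * 10^6 * 100 / 1000
BDP in bits = 1000000
BDP in bytes = 1000000 / 8 = 125000

125000


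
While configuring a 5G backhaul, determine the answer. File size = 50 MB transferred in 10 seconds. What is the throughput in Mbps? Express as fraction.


Given: file = 50 MB, time = 10 s
File in Mb = 50 * 8 = 400 Mb
Throughput = 400 / 10 Mbps
Throughput = 40 Mbps

40


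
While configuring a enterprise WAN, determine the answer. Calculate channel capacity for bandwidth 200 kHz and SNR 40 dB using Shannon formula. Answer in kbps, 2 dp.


Given: B = 200 kHz, SNR = 40 dB
SNR linear = 10^(40/10) = 10000
1 + SNR = 10001
log2(10001) = 13.2878566418
C = 200 * 1000 * 13.2878566418 = 2657571.3284 bps
C = 2657.571328 kbps -> 2657.57 kbps (2 dp)

2657.57


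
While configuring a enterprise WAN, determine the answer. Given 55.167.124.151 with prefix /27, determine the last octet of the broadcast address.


Given: IP = 55.167.124.151, prefix = /27
Host bits = 32 - 27 = 5
Network last octet = 151 AND mask = 128
Host part size = 2^5 - 1 = 31
Broadcast last octet = 128 OR 31 = 159

159


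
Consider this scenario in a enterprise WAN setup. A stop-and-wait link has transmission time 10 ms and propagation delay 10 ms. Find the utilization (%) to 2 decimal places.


Given: Ttrans = 10 ms, Tprop = 10 ms
RTT = 2 * Tprop = 2 * 10 = 20 ms
U = Ttrans / (Ttrans + RTT)
U = 10 / (10 + 20)
U = 10 / 30 = 0.333333
U% = 33.33%

33.33


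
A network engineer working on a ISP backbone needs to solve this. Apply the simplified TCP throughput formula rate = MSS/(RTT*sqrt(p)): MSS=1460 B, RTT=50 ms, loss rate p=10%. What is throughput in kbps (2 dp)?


Given: MSS = 1460 bytes, RTT = 50 ms, loss = 10%
RTT in seconds = 50 / 1000 = 0.05
Loss rate = 10% = 0.1
sqrt(loss) = sqrt(0.1) = 0.316227766017
Throughput (bytes/s) = 1460 / (0.05 * 0.316227766017) = 92338.5077
Throughput (kbps) = 92338.5077 * 8 / 1000 = 738.708061 -> 738.71 kbps (2 dp)

738.71


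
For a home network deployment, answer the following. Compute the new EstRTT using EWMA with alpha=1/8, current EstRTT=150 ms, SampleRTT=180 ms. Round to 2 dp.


Given: EstRTT = 150 ms, SampleRTT = 180 ms, alpha = 1/8
New EstRTT = (1 - alpha) * EstRTT + alpha * SampleRTT
(7/8) * 150 = 131.25
(1/8) * 180 = 22.5
New EstRTT = 131.25 + 22.5 = 153.75 ms -> 153.75 ms (2 dp)

153.75


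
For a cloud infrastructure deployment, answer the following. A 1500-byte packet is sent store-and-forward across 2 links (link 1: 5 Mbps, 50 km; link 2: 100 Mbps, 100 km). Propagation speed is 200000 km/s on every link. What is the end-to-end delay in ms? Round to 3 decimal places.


Packet = 1500 bytes = 12000 bits. Store-and-forward: sum (t_trans + t_prop) per link.
Link 1: t_trans = 12000/(5*10^6) s = 2.4000 ms; t_prop = 50/200000 s = 0.2500 ms; subtotal = 2.6500 ms
Link 2: t_trans = 12000/(100*10^6) s = 0.1200 ms; t_prop = 100/200000 s = 0.5000 ms; subtotal = 0.6200 ms
End-to-end = 2.6500 + 0.6200 = 3.2700 ms -> 3.270 ms (3 dp)

3.270


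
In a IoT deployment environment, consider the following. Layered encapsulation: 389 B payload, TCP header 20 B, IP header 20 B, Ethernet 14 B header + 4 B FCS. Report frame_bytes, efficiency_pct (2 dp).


TCP segment = 389 + 20 = 409 B
IP packet = 409 + 20 = 429 B
Ethernet frame = 429 + 14 + 4 = 447 B
Efficiency = app / frame = 389 / 447 = 0.870246 = 87.0246% -> 87.02% (2 dp)

447, 87.02


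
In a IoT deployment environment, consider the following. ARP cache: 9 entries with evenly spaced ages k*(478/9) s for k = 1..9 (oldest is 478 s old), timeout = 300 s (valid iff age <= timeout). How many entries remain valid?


Ages are k * 478/9 s for k = 1..9 (spacing = 53.1111 s).
Entry k is valid iff k * 478/9 <= 300 iff k <= 9 * 300 / 478 = 5.6485
n_valid = floor(5.6485) = 5
(n_stale = 9 - 5 = 4)

5


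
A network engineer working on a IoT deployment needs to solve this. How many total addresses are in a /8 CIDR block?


Given: CIDR prefix /8
Host bits = 32 - 8 = 24
Total addresses = 2^24 = 16777216

16777216


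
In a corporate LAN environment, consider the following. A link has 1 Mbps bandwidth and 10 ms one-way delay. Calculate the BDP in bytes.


Given: bandwidth = 1 Mbps, delay = 10 ms
BDP in bits = 1 * 10^6 * 10 / 1000
BDP in bits = 10000
BDP in bytes = 10000 / 8 = 1250

1250


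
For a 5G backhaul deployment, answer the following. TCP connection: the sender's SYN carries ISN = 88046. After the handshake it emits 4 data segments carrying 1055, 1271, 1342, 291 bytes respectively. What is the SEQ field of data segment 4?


The SYN occupies sequence number ISN = 88046, so the first data byte is ISN + 1 = 88047.
SEQ of data segment i = (ISN + 1) + sum of payload sizes of segments 1..i-1.
Segment 1: SEQ = 88047, payload = 1055 bytes
Segment 2: SEQ = 89102, payload = 1271 bytes
Segment 3: SEQ = 90373, payload = 1342 bytes
Segment 4: SEQ = 91715, payload = 291 bytes
SEQ of segment 4 = 88047 + 1055 + 1271 + 1342 = 91715

91715


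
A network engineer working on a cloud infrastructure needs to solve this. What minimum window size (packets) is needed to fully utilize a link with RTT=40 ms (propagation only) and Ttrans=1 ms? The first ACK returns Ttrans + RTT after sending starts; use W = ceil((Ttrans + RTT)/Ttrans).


Given: Ttrans = 1 ms, RTT = 40 ms (= 2 * Tprop, Tprop = 20 ms)
Time until first ACK returns = Ttrans + RTT = 1 + 40 = 41 ms
Need W * Ttrans >= Ttrans + RTT  ->  W >= (Ttrans + RTT) / Ttrans
(Ttrans + RTT) / Ttrans = 41 / 1 = 41
W_min = ceil(41) = 41

41


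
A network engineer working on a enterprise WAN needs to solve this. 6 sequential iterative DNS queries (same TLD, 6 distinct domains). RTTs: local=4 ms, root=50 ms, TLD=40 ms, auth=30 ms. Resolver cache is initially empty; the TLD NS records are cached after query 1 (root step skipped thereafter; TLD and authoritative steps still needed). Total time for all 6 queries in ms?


Lookup 1 (cold cache): local + root + TLD + auth = 4 + 50 + 40 + 30 = 124 ms
Lookups 2..6 (TLD NS cached -> skip root; new domain -> still ask TLD and auth): local + TLD + auth = 4 + 40 + 30 = 74 ms each
Remaining 5 lookups: 5 * 74 = 370 ms
Total = 124 + 370 = 494 ms

494


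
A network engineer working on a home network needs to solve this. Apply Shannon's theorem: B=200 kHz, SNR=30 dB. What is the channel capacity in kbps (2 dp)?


Given: B = 200 kHz, SNR = 30 dB
SNR linear = 10^(30/10) = 1000
1 + SNR = 1001
log2(1001) = 9.9672262588
C = 200 * 1000 * 9.9672262588 = 1993445.2518 bps
C = 1993.445252 kbps -> 1993.45 kbps (2 dp)

1993.45


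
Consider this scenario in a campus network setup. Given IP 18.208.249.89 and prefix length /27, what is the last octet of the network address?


Given: IP = 18.208.249.89, prefix = /27
Subnet mask = 255.255.255.224
Last octet of IP: 89
Last octet of mask: 224
Network last octet = 89 AND 224 = 64

64


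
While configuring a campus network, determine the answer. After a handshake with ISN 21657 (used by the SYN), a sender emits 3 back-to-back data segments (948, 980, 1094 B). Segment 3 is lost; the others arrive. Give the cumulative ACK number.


SYN uses sequence number 21657; first data byte = ISN + 1 = 21658.
Segment 1: SEQ = 21658, len = 948 B, covers [21658, 22605]
Segment 2: SEQ = 22606, len = 980 B, covers [22606, 23585]
Segment 3: SEQ = 23586, len = 1094 B, covers [23586, 24679] [LOST]
In-order data received: bytes [21658, 23585] (segments 1..2).
Segment 3 missing -> gap begins at byte 23586.
Cumulative ACK = next expected in-order byte = 21658 + 948 + 980 = 23586

23586


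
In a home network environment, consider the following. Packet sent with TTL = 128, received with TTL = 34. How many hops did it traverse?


Given: initial TTL = 128, received TTL = 34
Hops = initial TTL - received TTL
Hops = 128 - 34 = 94

94


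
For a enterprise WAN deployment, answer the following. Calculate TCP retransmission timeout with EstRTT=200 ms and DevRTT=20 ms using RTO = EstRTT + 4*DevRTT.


Given: EstRTT = 200 ms, DevRTT = 20 ms
Timeout = EstRTT + 4 * DevRTT
4 * DevRTT = 4 * 20 = 80
Timeout = 200 + 80 = 280 ms

280


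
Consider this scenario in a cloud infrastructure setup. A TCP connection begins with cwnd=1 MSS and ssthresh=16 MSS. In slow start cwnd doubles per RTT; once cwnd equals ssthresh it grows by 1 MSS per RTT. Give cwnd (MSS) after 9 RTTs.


RTT 0: cwnd = 1 MSS (initial)
RTT 1: cwnd = 2 MSS (slow start, doubled)
RTT 2: cwnd = 4 MSS (slow start, doubled)
RTT 3: cwnd = 8 MSS (slow start, doubled)
RTT 4: cwnd = 16 MSS (slow start, doubled)
RTT 5: cwnd = 17 MSS (congestion avoidance, +1)
RTT 6: cwnd = 18 MSS (congestion avoidance, +1)
RTT 7: cwnd = 19 MSS (congestion avoidance, +1)
RTT 8: cwnd = 20 MSS (congestion avoidance, +1)
RTT 9: cwnd = 21 MSS (congestion avoidance, +1)

21


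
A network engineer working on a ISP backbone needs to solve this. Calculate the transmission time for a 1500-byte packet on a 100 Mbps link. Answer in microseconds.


Given: packet = 1500 bytes, bandwidth = 100 Mbps
Packet in bits = 1500 * 8 = 12000 bits
Bandwidth = 100 * 10^6 = 100000000 bps
Time = 12000 / 100000000 seconds
Time in us = 12000 * 10^6 / 100000000 = 120

120


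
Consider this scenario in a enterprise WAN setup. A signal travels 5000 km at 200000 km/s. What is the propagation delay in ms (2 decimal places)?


Given: distance = 5000 km, speed = 200000 km/s
Delay = distance / speed = 5000 / 200000 seconds
Delay in ms = 5000 * 1000 / 200000
Delay = 25.0000 ms
Rounded to 2 dp = 25.00 ms

25.00


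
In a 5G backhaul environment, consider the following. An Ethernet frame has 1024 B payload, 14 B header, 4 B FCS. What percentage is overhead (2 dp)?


Given: payload = 1024 B, header = 14 B, trailer = 4 B
Overhead bytes = header + trailer = 14 + 4 = 18
Total frame = payload + overhead = 1024 + 18 = 1042
Overhead % = 18 / 1042 * 100 = 1.7274% -> 1.73% (2 dp)

1.73


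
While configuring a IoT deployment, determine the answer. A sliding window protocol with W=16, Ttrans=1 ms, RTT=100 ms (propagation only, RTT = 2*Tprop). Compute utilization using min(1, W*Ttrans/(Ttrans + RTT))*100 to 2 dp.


Given: W = 16, Ttrans = 1 ms, RTT = 100 ms (= 2 * Tprop, Tprop = 50 ms)
Cycle time = Ttrans + RTT = 1 + 100 = 101 ms (first packet sent until its ACK returns)
W * Ttrans = 16 * 1 = 16 ms of sending per cycle
W * Ttrans / (Ttrans + RTT) = 16 / 101 = 0.158416
U = min(1, 0.158416) = 0.158416
U% = 15.84%

15.84


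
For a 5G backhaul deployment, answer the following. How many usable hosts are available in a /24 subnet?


Given: subnet mask /24
Host bits = 32 - 24 = 8
Total addresses = 2^8 = 256
Usable hosts = 256 - 2 (network + broadcast) = 254

254


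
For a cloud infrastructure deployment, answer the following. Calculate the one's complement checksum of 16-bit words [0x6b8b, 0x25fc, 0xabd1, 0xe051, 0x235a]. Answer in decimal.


Given words: [0x6b8b, 0x25fc, 0xabd1, 0xe051, 0x235a]
Step 1: Sum all words
Raw sum = 27531 + 9724 + 43985 + 57425 + 9050 = 147715
Step 2: Fold carry: (16643 + 2) = 16645
One's complement = ~16645 & 0xFFFF = 48890

48890


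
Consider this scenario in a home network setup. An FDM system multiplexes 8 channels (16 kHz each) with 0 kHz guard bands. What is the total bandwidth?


Given: 8 channels, 16 kHz each, guard = 0 kHz
Channel bandwidth = 8 * 16 = 128 kHz
Guard bands = 7 gaps * 0 kHz = 0 kHz
Total = 128 + 0 = 128 kHz

128


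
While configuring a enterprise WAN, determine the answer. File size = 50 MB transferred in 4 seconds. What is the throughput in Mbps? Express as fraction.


Given: file = 50 MB, time = 4 s
File in Mb = 50 * 8 = 400 Mb
Throughput = 400 / 4 Mbps
Throughput = 100 Mbps

100


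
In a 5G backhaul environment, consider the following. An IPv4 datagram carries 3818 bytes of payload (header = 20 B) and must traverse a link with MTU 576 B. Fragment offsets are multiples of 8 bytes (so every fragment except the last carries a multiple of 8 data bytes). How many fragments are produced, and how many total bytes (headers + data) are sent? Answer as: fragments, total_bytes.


Max data per non-final fragment = floor((MTU - header)/8)*8 = floor((576 - 20)/8)*8 = floor(556/8)*8 = 552 B
Final fragment needs no 8-byte alignment: it can carry up to MTU - header = 556 B
Non-final fragments needed = ceil((payload - 556) / 552) = ceil(3262/552) = ceil(5.9094) = 6
Number of fragments = 6 + 1 = 7
Fragment sizes (data): 6 * 552 B + 506 B (last, 506 <= 556 OK)
Total bytes sent = payload + n_frags * header = 3818 + 7*20 = 3818 + 140 = 3958 B

7, 3958


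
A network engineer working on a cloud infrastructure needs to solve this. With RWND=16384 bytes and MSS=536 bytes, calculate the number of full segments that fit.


Given: RWND = 16384 bytes, MSS = 536 bytes
Full segments = floor(RWND / MSS)
Full segments = floor(16384 / 536)
Full segments = floor(30.5672) = 30

30


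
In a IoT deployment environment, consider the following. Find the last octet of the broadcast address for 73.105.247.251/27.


Given: IP = 73.105.247.251, prefix = /27
Host bits = 32 - 27 = 5
Network last octet = 251 AND mask = 224
Host part size = 2^5 - 1 = 31
Broadcast last octet = 224 OR 31 = 255

255


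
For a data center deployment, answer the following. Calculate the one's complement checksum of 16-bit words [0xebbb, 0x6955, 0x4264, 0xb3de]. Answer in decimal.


Given words: [0xebbb, 0x6955, 0x4264, 0xb3de]
Step 1: Sum all words
Raw sum = 60347 + 26965 + 16996 + 46046 = 150354
Step 2: Fold carry: (19282 + 2) = 19284
One's complement = ~19284 & 0xFFFF = 46251

46251


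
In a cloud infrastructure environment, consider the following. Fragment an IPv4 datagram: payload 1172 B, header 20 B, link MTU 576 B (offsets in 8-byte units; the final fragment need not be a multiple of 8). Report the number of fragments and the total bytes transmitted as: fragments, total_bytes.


Max data per non-final fragment = floor((MTU - header)/8)*8 = floor((576 - 20)/8)*8 = floor(556/8)*8 = 552 B
Final fragment needs no 8-byte alignment: it can carry up to MTU - header = 556 B
Non-final fragments needed = ceil((payload - 556) / 552) = ceil(616/552) = ceil(1.1159) = 2
Number of fragments = 2 + 1 = 3
Fragment sizes (data): 2 * 552 B + 68 B (last, 68 <= 556 OK)
Total bytes sent = payload + n_frags * header = 1172 + 3*20 = 1172 + 60 = 1232 B

3, 1232


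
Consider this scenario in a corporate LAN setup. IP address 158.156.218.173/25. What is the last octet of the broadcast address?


Given: IP = 158.156.218.173, prefix = /25
Host bits = 32 - 25 = 7
Network last octet = 173 AND mask = 128
Host part size = 2^7 - 1 = 127
Broadcast last octet = 128 OR 127 = 255

255


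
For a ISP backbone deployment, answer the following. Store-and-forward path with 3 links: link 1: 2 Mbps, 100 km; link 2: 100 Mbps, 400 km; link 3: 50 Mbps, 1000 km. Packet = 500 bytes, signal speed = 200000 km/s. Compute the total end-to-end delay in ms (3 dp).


Packet = 500 bytes = 4000 bits. Store-and-forward: sum (t_trans + t_prop) per link.
Link 1: t_trans = 4000/(2*10^6) s = 2.0000 ms; t_prop = 100/200000 s = 0.5000 ms; subtotal = 2.5000 ms
Link 2: t_trans = 4000/(100*10^6) s = 0.0400 ms; t_prop = 400/200000 s = 2.0000 ms; subtotal = 2.0400 ms
Link 3: t_trans = 4000/(50*10^6) s = 0.0800 ms; t_prop = 1000/200000 s = 5.0000 ms; subtotal = 5.0800 ms
End-to-end = 2.5000 + 2.0400 + 5.0800 = 9.6200 ms -> 9.620 ms (3 dp)

9.620


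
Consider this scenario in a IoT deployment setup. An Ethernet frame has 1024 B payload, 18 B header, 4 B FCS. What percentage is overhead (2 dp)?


Given: payload = 1024 B, header = 18 B, trailer = 4 B
Overhead bytes = header + trailer = 18 + 4 = 22
Total frame = payload + overhead = 1024 + 22 = 1046
Overhead % = 22 / 1046 * 100 = 2.1033% -> 2.10% (2 dp)

2.10


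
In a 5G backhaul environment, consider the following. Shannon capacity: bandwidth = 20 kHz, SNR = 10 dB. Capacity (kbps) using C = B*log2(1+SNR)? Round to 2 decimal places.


Given: B = 20 kHz, SNR = 10 dB
SNR linear = 10^(10/10) = 10
1 + SNR = 11
log2(11) = 3.4594316186
C = 20 * 1000 * 3.4594316186 = 69188.6324 bps
C = 69.188632 kbps -> 69.19 kbps (2 dp)

69.19


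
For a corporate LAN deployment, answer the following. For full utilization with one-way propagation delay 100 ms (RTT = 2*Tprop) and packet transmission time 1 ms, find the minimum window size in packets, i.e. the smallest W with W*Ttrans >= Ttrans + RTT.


Given: Ttrans = 1 ms, RTT = 200 ms (= 2 * Tprop, Tprop = 100 ms)
Time until first ACK returns = Ttrans + RTT = 1 + 200 = 201 ms
Need W * Ttrans >= Ttrans + RTT  ->  W >= (Ttrans + RTT) / Ttrans
(Ttrans + RTT) / Ttrans = 201 / 1 = 201
W_min = ceil(201) = 201

201


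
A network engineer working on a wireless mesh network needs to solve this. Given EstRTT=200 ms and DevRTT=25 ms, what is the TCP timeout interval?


Given: EstRTT = 200 ms, DevRTT = 25 ms
Timeout = EstRTT + 4 * DevRTT
4 * DevRTT = 4 * 25 = 100
Timeout = 200 + 100 = 300 ms

300


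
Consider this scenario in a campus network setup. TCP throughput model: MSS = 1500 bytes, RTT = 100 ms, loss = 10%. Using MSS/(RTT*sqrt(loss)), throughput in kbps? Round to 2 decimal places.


Given: MSS = 1500 bytes, RTT = 100 ms, loss = 10%
RTT in seconds = 100 / 1000 = 0.1
Loss rate = 10% = 0.1
sqrt(loss) = sqrt(0.1) = 0.316227766017
Throughput (bytes/s) = 1500 / (0.1 * 0.316227766017) = 47434.1649
Throughput (kbps) = 47434.1649 * 8 / 1000 = 379.473319 -> 379.47 kbps (2 dp)

379.47


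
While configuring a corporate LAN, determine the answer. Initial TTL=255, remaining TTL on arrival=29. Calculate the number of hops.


Given: initial TTL = 255, received TTL = 29
Hops = initial TTL - received TTL
Hops = 255 - 29 = 226

226


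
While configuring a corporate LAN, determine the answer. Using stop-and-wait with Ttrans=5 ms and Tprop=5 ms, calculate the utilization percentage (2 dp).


Given: Ttrans = 5 ms, Tprop = 5 ms
RTT = 2 * Tprop = 2 * 5 = 10 ms
U = Ttrans / (Ttrans + RTT)
U = 5 / (5 + 10)
U = 5 / 15 = 0.333333
U% = 33.33%

33.33


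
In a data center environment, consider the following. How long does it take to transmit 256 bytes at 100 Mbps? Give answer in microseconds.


Given: packet = 256 bytes, bandwidth = 100 Mbps
Packet in bits = 256 * 8 = 2048 bits
Bandwidth = 100 * 10^6 = 100000000 bps
Time = 2048 / 100000000 seconds
Time in us = 2048 * 10^6 / 100000000 = 20.48

20.48


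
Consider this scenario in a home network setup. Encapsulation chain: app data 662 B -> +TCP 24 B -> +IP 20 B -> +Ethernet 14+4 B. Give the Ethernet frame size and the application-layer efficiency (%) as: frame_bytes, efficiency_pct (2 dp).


TCP segment = 662 + 24 = 686 B
IP packet = 686 + 20 = 706 B
Ethernet frame = 706 + 14 + 4 = 724 B
Efficiency = app / frame = 662 / 724 = 0.914365 = 91.4365% -> 91.44% (2 dp)

724, 91.44


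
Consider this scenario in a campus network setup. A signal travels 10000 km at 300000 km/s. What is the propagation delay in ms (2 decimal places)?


Given: distance = 10000 km, speed = 300000 km/s
Delay = distance / speed = 10000 / 300000 seconds
Delay in ms = 10000 * 1000 / 300000
Delay = 33.3333 ms
Rounded to 2 dp = 33.33 ms

33.33


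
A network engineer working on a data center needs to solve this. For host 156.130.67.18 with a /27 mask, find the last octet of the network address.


Given: IP = 156.130.67.18, prefix = /27
Subnet mask = 255.255.255.224
Last octet of IP: 18
Last octet of mask: 224
Network last octet = 18 AND 224 = 0

0


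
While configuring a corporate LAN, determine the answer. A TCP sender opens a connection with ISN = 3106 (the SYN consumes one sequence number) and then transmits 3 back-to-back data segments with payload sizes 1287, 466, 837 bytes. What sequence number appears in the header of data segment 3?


The SYN occupies sequence number ISN = 3106, so the first data byte is ISN + 1 = 3107.
SEQ of data segment i = (ISN + 1) + sum of payload sizes of segments 1..i-1.
Segment 1: SEQ = 3107, payload = 1287 bytes
Segment 2: SEQ = 4394, payload = 466 bytes
Segment 3: SEQ = 4860, payload = 837 bytes
SEQ of segment 3 = 3107 + 1287 + 466 = 4860

4860


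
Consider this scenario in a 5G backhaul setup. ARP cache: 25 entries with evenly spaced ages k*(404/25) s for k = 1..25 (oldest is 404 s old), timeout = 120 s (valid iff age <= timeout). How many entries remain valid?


Ages are k * 404/25 s for k = 1..25 (spacing = 16.1600 s).
Entry k is valid iff k * 404/25 <= 120 iff k <= 25 * 120 / 404 = 7.4257
n_valid = floor(7.4257) = 7
(n_stale = 25 - 7 = 18)

7


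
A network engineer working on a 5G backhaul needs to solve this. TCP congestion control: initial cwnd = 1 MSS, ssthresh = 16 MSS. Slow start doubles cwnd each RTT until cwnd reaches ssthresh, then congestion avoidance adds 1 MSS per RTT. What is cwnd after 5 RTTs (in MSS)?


RTT 0: cwnd = 1 MSS (initial)
RTT 1: cwnd = 2 MSS (slow start, doubled)
RTT 2: cwnd = 4 MSS (slow start, doubled)
RTT 3: cwnd = 8 MSS (slow start, doubled)
RTT 4: cwnd = 16 MSS (slow start, doubled)
RTT 5: cwnd = 17 MSS (congestion avoidance, +1)

17
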